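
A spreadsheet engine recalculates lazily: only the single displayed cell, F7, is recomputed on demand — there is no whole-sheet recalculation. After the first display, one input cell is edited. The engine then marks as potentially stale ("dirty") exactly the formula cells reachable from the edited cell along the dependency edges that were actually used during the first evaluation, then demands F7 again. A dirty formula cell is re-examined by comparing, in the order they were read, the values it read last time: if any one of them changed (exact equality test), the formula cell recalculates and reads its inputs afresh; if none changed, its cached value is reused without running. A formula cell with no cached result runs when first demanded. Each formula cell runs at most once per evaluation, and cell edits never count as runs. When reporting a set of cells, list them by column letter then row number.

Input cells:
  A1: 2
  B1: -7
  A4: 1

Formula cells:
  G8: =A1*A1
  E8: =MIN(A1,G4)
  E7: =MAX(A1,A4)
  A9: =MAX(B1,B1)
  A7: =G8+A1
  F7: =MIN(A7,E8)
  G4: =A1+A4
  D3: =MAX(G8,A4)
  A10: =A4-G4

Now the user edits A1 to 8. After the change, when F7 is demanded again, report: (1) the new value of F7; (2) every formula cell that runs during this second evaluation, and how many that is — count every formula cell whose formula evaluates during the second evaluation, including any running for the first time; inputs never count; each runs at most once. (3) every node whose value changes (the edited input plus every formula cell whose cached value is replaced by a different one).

New value of F7: 8.
Formula cells that run: A7, E8, F7, G4, G8 — 5 in total.
Values that change: A1, A7, E8, F7, G4, G8.

First evaluation (everything demanded from the output):
  G4 = 2 + 1 = 3
  E8 = MIN(2, 3) = 2
  G8 = 2 * 2 = 4
  A7 = 4 + 2 = 6
  F7 = MIN(6, 2) = 2

Propagation after the edit:
  G4: runs — A1 2->8; result 9.
  E8: runs — A1 2->8; G4 3->9; result 8.
  G8: runs — A1 2->8; A1 2->8; result 64.
  A7: runs — G8 4->64; A1 2->8; result 72.
  F7: runs — A7 6->72; E8 2->8; result 8.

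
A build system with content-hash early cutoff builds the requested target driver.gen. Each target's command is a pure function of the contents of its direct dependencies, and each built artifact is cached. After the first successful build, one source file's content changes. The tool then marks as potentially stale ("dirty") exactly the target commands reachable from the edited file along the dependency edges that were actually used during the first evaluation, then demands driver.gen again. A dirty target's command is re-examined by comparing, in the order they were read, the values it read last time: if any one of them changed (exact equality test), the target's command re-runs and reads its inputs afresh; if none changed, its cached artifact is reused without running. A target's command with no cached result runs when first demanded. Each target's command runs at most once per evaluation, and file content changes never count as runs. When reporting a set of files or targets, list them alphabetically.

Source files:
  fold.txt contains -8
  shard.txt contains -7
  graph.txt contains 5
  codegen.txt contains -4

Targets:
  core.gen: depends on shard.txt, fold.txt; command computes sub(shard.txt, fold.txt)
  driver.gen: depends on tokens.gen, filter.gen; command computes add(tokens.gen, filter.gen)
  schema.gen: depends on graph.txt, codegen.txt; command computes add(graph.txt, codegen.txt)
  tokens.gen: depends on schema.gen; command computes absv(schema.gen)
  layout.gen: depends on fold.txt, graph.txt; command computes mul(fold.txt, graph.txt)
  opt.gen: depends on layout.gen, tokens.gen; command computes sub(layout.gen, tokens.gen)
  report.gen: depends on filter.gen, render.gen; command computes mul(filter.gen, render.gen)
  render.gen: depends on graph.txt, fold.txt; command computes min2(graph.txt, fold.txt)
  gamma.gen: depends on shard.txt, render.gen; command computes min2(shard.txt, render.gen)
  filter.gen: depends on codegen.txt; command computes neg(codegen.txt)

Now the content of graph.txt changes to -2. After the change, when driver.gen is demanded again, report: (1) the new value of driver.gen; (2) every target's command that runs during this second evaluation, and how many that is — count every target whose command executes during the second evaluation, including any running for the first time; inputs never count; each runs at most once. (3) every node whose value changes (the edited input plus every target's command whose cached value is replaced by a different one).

First evaluation (everything demanded from the output):
  filter.gen = neg(-4) = 4
  schema.gen = add(5, -4) = 1
  tokens.gen = absv(1) = 1
  driver.gen = add(1, 4) = 5

Propagation after the edit:
  schema.gen: runs — graph.txt 5->-2; result -6.
  tokens.gen: runs — schema.gen 1->-6; result 6.
  driver.gen: runs — tokens.gen 1->6; result 10.

New value of driver.gen: 10.
Target commands that run: driver.gen, schema.gen, tokens.gen — 3 in total.
Values that change: driver.gen, graph.txt, schema.gen, tokens.gen.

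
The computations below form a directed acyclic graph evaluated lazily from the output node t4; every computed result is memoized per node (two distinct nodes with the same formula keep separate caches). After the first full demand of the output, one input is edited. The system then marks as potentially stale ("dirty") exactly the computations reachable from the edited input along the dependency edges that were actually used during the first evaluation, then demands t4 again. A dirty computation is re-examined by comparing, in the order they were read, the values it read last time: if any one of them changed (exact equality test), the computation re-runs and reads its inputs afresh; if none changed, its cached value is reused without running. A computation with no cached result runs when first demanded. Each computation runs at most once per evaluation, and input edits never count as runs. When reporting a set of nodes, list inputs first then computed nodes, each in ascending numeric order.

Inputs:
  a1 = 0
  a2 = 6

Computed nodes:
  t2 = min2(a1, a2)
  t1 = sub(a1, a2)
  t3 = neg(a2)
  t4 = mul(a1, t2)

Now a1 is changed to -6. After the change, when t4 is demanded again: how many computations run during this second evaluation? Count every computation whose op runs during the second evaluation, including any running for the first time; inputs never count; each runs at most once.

First demand of the output computes:
  t2 = min2(0, 6) = 0
  t4 = mul(0, 0) = 0

After the edit, cleaning proceeds:
  t2: a read changed (a1 0->-6) — executes, giving -6.
  t4: a read changed (a1 0->-6; t2 0->-6) — executes, giving 36.

2 computations run: t2, t4.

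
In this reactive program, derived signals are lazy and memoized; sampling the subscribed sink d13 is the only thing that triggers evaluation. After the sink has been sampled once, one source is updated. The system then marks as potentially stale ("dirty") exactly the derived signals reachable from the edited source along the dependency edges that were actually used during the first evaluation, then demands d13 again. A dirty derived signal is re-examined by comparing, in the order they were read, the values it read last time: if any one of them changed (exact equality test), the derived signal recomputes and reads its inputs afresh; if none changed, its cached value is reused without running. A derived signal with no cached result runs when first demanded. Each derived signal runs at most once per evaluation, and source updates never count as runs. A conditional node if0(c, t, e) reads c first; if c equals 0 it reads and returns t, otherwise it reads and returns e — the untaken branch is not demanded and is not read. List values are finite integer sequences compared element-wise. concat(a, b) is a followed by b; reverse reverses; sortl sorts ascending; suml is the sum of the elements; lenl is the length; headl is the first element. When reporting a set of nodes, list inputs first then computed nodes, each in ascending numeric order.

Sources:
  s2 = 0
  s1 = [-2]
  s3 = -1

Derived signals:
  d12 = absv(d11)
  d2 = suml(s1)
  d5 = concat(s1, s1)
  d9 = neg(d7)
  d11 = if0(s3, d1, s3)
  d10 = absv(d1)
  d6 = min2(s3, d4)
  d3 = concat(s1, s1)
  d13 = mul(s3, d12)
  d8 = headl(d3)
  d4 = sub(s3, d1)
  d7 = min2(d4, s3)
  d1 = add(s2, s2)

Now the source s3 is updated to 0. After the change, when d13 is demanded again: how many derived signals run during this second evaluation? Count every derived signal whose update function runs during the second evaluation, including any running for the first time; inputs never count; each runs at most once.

4 derived signals run: d1, d11, d12, d13.
Note the branch switch — d1 had no cache and runs now for the first time.

First demand of the output computes:
  d11 = if0(s3=-1 -> else branch s3) = -1
  d12 = absv(-1) = 1
  d13 = mul(-1, 1) = -1

After the edit, cleaning proceeds:
  d1: had never run; runs now, result 0.
  d11: a read changed (s3 -1->0; s3 -1->0) — executes, giving 0.
  d12: a read changed (d11 -1->0) — executes, giving 0.
  d13: a read changed (s3 -1->0; d12 1->0) — executes, giving 0.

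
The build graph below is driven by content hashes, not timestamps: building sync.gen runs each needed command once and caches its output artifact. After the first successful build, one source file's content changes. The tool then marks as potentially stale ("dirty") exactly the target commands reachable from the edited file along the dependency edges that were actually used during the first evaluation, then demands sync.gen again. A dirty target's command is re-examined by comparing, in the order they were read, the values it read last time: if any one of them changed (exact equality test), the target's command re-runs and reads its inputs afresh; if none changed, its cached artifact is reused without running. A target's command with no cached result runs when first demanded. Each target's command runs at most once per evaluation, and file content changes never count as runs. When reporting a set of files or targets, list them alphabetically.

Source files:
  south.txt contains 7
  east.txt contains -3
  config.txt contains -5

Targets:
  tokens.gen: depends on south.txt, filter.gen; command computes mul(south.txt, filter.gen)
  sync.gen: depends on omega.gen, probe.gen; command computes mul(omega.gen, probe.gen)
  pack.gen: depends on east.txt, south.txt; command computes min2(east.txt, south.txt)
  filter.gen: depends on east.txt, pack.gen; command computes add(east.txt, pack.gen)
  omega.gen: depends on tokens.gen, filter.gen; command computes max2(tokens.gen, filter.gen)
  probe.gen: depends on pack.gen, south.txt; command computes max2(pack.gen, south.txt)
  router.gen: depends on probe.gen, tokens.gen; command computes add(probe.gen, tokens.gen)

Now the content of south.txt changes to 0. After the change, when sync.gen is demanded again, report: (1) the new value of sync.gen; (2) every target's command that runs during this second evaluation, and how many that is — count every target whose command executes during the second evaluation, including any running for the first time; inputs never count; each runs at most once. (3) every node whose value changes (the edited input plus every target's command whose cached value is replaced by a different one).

sync.gen now evaluates to 0.
Run set: omega.gen, pack.gen, probe.gen, sync.gen, tokens.gen (5 run).
Changed values: omega.gen, probe.gen, south.txt, sync.gen, tokens.gen.
The important point: at filter.gen every value read last time is unchanged, so the dirty flag clears without a run.

Initial pass — values computed on the first demand:
  pack.gen = min2(-3, 7) = -3
  filter.gen = add(-3, -3) = -6
  probe.gen = max2(-3, 7) = 7
  tokens.gen = mul(7, -6) = -42
  omega.gen = max2(-42, -6) = -6
  sync.gen = mul(-6, 7) = -42

Second demand — change propagation:
  pack.gen: re-runs because south.txt 7->0; new result -3 (unchanged).
  filter.gen: re-examined; everything it read last time is the same (east.txt unchanged, pack.gen unchanged) — cache -6 kept, no run.
  probe.gen: re-runs because south.txt 7->0; new result 0.
  tokens.gen: re-runs because south.txt 7->0; new result 0.
  omega.gen: re-runs because tokens.gen -42->0; new result 0.
  sync.gen: re-runs because omega.gen -6->0; probe.gen 7->0; new result 0.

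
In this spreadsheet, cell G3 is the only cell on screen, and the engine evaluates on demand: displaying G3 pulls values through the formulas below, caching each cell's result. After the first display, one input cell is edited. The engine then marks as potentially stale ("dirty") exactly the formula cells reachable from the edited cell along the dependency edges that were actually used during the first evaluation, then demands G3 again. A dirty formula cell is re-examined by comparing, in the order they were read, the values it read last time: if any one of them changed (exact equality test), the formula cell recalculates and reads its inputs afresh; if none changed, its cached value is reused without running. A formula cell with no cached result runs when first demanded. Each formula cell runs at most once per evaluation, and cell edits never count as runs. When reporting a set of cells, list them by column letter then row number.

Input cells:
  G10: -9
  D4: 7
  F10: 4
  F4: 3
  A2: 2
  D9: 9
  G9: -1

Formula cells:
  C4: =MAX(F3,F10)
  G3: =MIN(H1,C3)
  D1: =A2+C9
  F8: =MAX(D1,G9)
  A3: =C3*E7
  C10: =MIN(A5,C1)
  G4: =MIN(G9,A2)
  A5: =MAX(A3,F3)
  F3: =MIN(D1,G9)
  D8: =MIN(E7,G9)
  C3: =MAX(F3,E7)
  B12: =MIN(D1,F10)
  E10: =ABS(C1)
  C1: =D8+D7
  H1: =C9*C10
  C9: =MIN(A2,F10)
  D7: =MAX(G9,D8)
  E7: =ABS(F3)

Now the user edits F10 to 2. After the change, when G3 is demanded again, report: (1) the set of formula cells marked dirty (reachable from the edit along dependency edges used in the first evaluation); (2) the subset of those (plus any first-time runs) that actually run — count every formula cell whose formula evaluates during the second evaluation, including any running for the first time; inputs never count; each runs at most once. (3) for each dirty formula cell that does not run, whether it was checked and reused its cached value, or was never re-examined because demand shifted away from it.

Initial pass — values computed on the first demand:
  C9 = MIN(2, 4) = 2
  D1 = 2 + 2 = 4
  F3 = MIN(4, -1) = -1
  E7 = ABS(-1) = 1
  C3 = MAX(-1, 1) = 1
  A3 = 1 * 1 = 1
  A5 = MAX(1, -1) = 1
  D8 = MIN(1, -1) = -1
  D7 = MAX(-1, -1) = -1
  C1 = -1 + -1 = -2
  C10 = MIN(1, -2) = -2
  H1 = 2 * -2 = -4
  G3 = MIN(-4, 1) = -4

Second demand — change propagation:
  C9: re-runs because F10 4->2; new result 2 (unchanged).
  D1: re-examined; everything it read last time is the same (A2 unchanged, C9 unchanged) — cache 4 kept, no run.
  F3: re-examined; everything it read last time is the same (D1 unchanged, G9 unchanged) — cache -1 kept, no run.
  E7: re-examined; everything it read last time is the same (F3 unchanged) — cache 1 kept, no run.
  C3: re-examined; everything it read last time is the same (F3 unchanged, E7 unchanged) — cache 1 kept, no run.
  A3: re-examined; everything it read last time is the same (C3 unchanged, E7 unchanged) — cache 1 kept, no run.
  A5: re-examined; everything it read last time is the same (A3 unchanged, F3 unchanged) — cache 1 kept, no run.
  D8: re-examined; everything it read last time is the same (E7 unchanged, G9 unchanged) — cache -1 kept, no run.
  D7: re-examined; everything it read last time is the same (G9 unchanged, D8 unchanged) — cache -1 kept, no run.
  C1: re-examined; everything it read last time is the same (D8 unchanged, D7 unchanged) — cache -2 kept, no run.
  C10: re-examined; everything it read last time is the same (A5 unchanged, C1 unchanged) — cache -2 kept, no run.
  H1: re-examined; everything it read last time is the same (C9 unchanged, C10 unchanged) — cache -4 kept, no run.
  G3: re-examined; everything it read last time is the same (H1 unchanged, C3 unchanged) — cache -4 kept, no run.

The important point: C9 recomputes to an identical value, and the output ends up unchanged.

Dirty set: A3, A5, C1, C3, C9, C10, D1, D7, D8, E7, F3, G3, H1.
Run set: C9 (1 run).
Re-examined without running (cache reused): A3, A5, C1, C3, C10, D1, D7, D8, E7, F3, G3, H1.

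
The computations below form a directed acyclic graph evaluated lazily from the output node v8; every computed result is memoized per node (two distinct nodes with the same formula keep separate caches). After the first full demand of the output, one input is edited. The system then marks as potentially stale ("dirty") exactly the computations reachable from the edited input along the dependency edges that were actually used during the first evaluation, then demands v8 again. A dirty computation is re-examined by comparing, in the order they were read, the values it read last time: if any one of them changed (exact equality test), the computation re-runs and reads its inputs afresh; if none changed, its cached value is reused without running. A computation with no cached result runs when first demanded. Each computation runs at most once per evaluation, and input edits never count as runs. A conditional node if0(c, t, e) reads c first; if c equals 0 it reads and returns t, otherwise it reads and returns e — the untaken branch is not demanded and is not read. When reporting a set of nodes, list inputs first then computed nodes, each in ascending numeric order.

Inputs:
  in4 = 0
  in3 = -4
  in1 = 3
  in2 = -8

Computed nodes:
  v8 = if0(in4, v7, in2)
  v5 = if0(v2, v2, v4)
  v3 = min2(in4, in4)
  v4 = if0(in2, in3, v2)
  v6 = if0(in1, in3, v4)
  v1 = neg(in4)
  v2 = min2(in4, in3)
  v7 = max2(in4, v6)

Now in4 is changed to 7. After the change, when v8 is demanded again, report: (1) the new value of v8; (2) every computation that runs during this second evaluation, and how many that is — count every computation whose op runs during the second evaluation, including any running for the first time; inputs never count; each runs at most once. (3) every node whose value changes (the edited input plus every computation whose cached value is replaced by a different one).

Demanding v8 again yields -8.
1 computations run: v8.
The nodes whose values change: in4, v8.
Note the branch switch — demand abandons v2, v4, v6, v7, which are never re-examined.

First demand of the output computes:
  v2 = min2(0, -4) = -4
  v4 = if0(in2=-8 -> else branch v2) = -4
  v6 = if0(in1=3 -> else branch v4) = -4
  v7 = max2(0, -4) = 0
  v8 = if0(in4=0 -> then branch v7) = 0

After the edit, cleaning proceeds:
  v2: stays stale; no demand reaches it after the flip.
  v4: stays stale; no demand reaches it after the flip.
  v6: stays stale; no demand reaches it after the flip.
  v7: stays stale; no demand reaches it after the flip.
  v8: a read changed (in4 0->7) — executes, giving -8.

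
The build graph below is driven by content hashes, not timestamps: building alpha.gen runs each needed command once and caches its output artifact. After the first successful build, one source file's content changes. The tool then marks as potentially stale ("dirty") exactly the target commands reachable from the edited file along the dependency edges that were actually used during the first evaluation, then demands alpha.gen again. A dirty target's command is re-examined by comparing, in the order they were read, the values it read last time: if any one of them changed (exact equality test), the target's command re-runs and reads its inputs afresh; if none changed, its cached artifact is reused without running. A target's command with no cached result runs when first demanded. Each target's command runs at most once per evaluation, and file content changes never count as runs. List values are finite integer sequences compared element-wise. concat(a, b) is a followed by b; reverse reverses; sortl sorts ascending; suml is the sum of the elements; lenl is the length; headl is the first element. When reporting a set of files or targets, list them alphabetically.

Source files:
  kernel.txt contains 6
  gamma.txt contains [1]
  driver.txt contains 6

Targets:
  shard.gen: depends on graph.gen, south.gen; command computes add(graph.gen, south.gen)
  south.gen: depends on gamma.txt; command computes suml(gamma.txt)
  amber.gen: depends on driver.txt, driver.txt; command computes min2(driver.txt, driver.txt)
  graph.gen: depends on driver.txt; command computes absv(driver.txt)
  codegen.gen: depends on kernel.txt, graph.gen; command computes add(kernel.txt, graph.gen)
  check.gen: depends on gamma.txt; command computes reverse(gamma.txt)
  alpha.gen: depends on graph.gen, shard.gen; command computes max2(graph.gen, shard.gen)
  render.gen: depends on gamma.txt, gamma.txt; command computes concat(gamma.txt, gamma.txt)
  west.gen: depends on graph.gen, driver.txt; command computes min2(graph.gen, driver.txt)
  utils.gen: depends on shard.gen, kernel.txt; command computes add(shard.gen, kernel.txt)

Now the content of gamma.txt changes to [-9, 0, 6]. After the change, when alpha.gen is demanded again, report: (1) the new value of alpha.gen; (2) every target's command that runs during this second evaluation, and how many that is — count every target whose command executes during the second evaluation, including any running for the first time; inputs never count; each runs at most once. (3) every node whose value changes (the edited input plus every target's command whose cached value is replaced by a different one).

alpha.gen now evaluates to 6.
Run set: alpha.gen, shard.gen, south.gen (3 run).
Changed values: alpha.gen, gamma.txt, shard.gen, south.gen.

Initial pass — values computed on the first demand:
  graph.gen = absv(6) = 6
  south.gen = suml([1]) = 1
  shard.gen = add(6, 1) = 7
  alpha.gen = max2(6, 7) = 7

Second demand — change propagation:
  south.gen: re-runs because gamma.txt [1]->[-9, 0, 6]; new result -3.
  shard.gen: re-runs because south.gen 1->-3; new result 3.
  alpha.gen: re-runs because shard.gen 7->3; new result 6.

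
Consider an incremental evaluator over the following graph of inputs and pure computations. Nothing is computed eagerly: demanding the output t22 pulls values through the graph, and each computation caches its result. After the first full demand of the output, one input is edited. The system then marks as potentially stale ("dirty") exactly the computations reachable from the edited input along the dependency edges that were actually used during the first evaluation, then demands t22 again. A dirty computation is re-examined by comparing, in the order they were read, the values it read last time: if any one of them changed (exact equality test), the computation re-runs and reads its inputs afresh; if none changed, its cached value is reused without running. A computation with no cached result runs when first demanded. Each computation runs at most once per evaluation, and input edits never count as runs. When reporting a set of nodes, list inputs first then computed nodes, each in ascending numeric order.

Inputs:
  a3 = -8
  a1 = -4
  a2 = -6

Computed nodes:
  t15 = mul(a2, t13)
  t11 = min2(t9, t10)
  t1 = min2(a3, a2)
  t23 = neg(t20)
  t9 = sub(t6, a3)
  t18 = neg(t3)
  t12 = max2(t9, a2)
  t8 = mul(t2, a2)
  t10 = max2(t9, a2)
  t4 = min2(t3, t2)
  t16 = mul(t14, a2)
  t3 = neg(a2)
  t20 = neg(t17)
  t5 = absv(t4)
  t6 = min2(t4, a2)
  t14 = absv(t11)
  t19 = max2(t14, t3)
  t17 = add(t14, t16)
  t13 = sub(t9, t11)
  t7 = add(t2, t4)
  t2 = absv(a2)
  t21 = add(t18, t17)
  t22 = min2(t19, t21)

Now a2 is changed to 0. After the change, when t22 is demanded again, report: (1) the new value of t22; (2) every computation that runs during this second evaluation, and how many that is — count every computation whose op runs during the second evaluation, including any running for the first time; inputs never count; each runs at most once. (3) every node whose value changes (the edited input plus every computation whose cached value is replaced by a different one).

t22 now evaluates to 8.
Run set: t2, t3, t4, t6, t9, t10, t11, t14, t16, t17, t18, t19, t21, t22 (14 run).
Changed values: a2, t2, t3, t4, t6, t9, t10, t11, t14, t16, t17, t18, t19, t21, t22.

Initial pass — values computed on the first demand:
  t2 = absv(-6) = 6
  t3 = neg(-6) = 6
  t4 = min2(6, 6) = 6
  t6 = min2(6, -6) = -6
  t9 = sub(-6, -8) = 2
  t10 = max2(2, -6) = 2
  t11 = min2(2, 2) = 2
  t14 = absv(2) = 2
  t16 = mul(2, -6) = -12
  t17 = add(2, -12) = -10
  t18 = neg(6) = -6
  t19 = max2(2, 6) = 6
  t21 = add(-6, -10) = -16
  t22 = min2(6, -16) = -16

Second demand — change propagation:
  t2: re-runs because a2 -6->0; new result 0.
  t3: re-runs because a2 -6->0; new result 0.
  t4: re-runs because t3 6->0; t2 6->0; new result 0.
  t6: re-runs because t4 6->0; a2 -6->0; new result 0.
  t9: re-runs because t6 -6->0; new result 8.
  t10: re-runs because t9 2->8; a2 -6->0; new result 8.
  t11: re-runs because t9 2->8; t10 2->8; new result 8.
  t14: re-runs because t11 2->8; new result 8.
  t16: re-runs because t14 2->8; a2 -6->0; new result 0.
  t17: re-runs because t14 2->8; t16 -12->0; new result 8.
  t18: re-runs because t3 6->0; new result 0.
  t19: re-runs because t14 2->8; t3 6->0; new result 8.
  t21: re-runs because t18 -6->0; t17 -10->8; new result 8.
  t22: re-runs because t19 6->8; t21 -16->8; new result 8.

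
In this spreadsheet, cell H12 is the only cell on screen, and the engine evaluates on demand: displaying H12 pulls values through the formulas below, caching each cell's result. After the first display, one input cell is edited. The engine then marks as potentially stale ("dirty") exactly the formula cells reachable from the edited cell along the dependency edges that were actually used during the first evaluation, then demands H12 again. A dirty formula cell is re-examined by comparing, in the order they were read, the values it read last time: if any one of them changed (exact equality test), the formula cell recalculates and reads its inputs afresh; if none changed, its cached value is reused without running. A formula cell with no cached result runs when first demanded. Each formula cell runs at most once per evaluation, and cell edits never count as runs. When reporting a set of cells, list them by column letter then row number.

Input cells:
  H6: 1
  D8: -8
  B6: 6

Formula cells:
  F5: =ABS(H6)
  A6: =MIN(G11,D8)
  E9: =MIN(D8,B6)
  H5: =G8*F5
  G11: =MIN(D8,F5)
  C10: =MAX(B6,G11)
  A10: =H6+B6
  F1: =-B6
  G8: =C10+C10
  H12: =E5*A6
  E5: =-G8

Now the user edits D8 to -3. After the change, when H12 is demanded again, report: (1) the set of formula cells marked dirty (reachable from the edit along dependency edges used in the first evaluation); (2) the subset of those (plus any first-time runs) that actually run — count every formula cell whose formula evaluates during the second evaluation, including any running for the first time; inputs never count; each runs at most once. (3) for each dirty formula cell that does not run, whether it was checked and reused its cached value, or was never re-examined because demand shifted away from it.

Dirty set: A6, C10, E5, G8, G11, H12.
Run set: A6, C10, G11, H12 (4 run).
Re-examined without running (cache reused): E5, G8.
The important point: at G8 every value read last time is unchanged, so the dirty flag clears without a run.

Initial pass — values computed on the first demand:
  F5 = ABS(1) = 1
  G11 = MIN(-8, 1) = -8
  A6 = MIN(-8, -8) = -8
  C10 = MAX(6, -8) = 6
  G8 = 6 + 6 = 12
  E5 = -(12) = -12
  H12 = -12 * -8 = 96

Second demand — change propagation:
  G11: re-runs because D8 -8->-3; new result -3.
  A6: re-runs because G11 -8->-3; D8 -8->-3; new result -3.
  C10: re-runs because G11 -8->-3; new result 6 (unchanged).
  G8: re-examined; everything it read last time is the same (C10 unchanged, C10 unchanged) — cache 12 kept, no run.
  E5: re-examined; everything it read last time is the same (G8 unchanged) — cache -12 kept, no run.
  H12: re-runs because A6 -8->-3; new result 36.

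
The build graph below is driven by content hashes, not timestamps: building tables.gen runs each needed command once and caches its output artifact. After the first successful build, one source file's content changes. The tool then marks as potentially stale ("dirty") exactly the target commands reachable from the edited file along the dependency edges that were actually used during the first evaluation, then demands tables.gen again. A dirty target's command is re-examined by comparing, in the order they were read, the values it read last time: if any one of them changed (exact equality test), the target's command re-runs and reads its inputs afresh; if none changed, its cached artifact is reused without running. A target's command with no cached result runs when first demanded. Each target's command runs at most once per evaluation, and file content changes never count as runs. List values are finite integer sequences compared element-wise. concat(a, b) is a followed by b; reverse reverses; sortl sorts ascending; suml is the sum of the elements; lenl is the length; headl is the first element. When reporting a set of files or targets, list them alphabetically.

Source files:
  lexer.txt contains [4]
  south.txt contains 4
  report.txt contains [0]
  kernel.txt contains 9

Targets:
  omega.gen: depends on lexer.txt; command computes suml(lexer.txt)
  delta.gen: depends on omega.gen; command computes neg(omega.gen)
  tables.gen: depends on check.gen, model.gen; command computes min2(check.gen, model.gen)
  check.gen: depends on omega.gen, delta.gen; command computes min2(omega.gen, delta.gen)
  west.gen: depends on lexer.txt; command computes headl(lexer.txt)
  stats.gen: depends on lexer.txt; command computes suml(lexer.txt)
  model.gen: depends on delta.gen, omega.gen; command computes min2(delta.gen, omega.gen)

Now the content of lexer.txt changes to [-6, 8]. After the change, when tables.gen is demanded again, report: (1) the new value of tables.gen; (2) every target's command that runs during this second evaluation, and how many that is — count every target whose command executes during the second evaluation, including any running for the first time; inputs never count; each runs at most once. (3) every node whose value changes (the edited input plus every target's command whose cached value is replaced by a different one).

tables.gen now evaluates to -2.
Run set: check.gen, delta.gen, model.gen, omega.gen, tables.gen (5 run).
Changed values: check.gen, delta.gen, lexer.txt, model.gen, omega.gen, tables.gen.

Initial pass — values computed on the first demand:
  omega.gen = suml([4]) = 4
  delta.gen = neg(4) = -4
  check.gen = min2(4, -4) = -4
  model.gen = min2(-4, 4) = -4
  tables.gen = min2(-4, -4) = -4

Second demand — change propagation:
  omega.gen: re-runs because lexer.txt [4]->[-6, 8]; new result 2.
  delta.gen: re-runs because omega.gen 4->2; new result -2.
  check.gen: re-runs because omega.gen 4->2; delta.gen -4->-2; new result -2.
  model.gen: re-runs because delta.gen -4->-2; omega.gen 4->2; new result -2.
  tables.gen: re-runs because check.gen -4->-2; model.gen -4->-2; new result -2.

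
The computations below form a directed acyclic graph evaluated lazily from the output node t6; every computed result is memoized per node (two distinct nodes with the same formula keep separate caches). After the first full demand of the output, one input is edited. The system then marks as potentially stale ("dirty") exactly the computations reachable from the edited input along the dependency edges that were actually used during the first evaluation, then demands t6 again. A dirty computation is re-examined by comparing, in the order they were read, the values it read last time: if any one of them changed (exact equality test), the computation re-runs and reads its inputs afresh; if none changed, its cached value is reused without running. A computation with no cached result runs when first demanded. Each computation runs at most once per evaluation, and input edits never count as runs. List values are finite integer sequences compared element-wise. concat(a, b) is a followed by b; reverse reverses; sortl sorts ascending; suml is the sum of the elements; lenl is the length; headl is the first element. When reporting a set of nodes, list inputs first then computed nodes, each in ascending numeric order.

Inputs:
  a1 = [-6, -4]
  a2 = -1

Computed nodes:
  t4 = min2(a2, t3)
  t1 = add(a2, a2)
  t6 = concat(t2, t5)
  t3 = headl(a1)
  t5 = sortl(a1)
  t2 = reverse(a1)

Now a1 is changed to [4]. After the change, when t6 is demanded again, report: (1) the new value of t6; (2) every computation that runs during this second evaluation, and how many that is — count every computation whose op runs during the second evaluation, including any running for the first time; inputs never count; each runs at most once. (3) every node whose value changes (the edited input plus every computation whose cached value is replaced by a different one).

First demand of the output computes:
  t2 = reverse([-6, -4]) = [-4, -6]
  t5 = sortl([-6, -4]) = [-6, -4]
  t6 = concat([-4, -6], [-6, -4]) = [-4, -6, -6, -4]

After the edit, cleaning proceeds:
  t2: a read changed (a1 [-6, -4]->[4]) — executes, giving [4].
  t5: a read changed (a1 [-6, -4]->[4]) — executes, giving [4].
  t6: a read changed (t2 [-4, -6]->[4]; t5 [-6, -4]->[4]) — executes, giving [4, 4].

Demanding t6 again yields [4, 4].
3 computations run: t2, t5, t6.
The nodes whose values change: a1, t2, t5, t6.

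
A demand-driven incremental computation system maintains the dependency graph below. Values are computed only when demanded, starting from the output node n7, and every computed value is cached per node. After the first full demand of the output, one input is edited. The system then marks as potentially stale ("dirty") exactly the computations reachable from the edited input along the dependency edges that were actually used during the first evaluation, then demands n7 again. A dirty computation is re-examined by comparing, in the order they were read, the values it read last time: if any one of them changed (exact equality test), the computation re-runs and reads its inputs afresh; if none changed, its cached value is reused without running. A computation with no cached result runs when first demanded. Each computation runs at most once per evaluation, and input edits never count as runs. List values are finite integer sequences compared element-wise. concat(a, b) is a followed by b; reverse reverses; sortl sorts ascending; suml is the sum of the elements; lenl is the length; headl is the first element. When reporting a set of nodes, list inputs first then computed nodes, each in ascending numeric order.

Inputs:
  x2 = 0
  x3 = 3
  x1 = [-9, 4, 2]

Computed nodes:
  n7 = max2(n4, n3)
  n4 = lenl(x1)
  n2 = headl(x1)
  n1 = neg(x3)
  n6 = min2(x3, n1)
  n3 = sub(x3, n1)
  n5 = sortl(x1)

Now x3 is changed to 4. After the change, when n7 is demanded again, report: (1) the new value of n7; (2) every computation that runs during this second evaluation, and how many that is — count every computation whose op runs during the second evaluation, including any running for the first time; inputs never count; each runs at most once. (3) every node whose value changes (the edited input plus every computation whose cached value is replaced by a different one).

New value of n7: 8.
Computations that run: n1, n3, n7 — 3 in total.
Values that change: x3, n1, n3, n7.

First evaluation (everything demanded from the output):
  n1 = neg(3) = -3
  n3 = sub(3, -3) = 6
  n4 = lenl([-9, 4, 2]) = 3
  n7 = max2(3, 6) = 6

Propagation after the edit:
  n1: runs — x3 3->4; result -4.
  n3: runs — x3 3->4; n1 -3->-4; result 8.
  n7: runs — n3 6->8; result 8.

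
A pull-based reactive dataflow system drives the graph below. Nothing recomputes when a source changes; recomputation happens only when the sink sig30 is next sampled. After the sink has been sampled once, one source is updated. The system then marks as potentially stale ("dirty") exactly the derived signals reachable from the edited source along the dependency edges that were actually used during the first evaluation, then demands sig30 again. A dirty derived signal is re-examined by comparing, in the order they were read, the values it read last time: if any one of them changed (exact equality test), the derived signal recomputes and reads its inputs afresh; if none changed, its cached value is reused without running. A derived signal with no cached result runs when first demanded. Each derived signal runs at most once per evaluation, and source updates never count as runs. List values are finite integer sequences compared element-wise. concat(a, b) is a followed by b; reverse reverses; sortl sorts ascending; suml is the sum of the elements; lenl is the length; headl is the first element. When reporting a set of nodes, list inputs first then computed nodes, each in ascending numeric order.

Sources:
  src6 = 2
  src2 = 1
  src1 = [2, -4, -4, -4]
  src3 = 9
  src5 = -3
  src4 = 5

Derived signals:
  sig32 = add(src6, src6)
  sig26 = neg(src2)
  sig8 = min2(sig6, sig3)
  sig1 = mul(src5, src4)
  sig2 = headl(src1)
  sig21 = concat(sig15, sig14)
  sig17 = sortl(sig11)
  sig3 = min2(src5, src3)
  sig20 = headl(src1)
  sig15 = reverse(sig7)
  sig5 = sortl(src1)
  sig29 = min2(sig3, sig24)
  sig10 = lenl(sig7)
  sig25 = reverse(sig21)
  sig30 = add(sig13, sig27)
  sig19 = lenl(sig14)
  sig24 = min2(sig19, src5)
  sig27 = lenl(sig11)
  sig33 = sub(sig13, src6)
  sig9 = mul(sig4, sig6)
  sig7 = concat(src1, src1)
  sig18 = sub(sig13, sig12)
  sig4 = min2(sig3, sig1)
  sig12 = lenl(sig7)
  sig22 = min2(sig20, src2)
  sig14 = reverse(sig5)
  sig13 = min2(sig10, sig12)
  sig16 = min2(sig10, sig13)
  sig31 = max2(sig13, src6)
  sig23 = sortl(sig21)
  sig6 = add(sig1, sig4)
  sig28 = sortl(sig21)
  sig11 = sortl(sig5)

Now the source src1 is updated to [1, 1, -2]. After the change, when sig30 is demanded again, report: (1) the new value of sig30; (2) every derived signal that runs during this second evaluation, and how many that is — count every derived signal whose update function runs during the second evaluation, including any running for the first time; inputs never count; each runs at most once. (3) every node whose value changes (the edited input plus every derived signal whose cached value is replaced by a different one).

New value of sig30: 9.
Derived signals that run: sig5, sig7, sig10, sig11, sig12, sig13, sig27, sig30 — 8 in total.
Values that change: src1, sig5, sig7, sig10, sig11, sig12, sig13, sig27, sig30.

First evaluation (everything demanded from the output):
  sig5 = sortl([2, -4, -4, -4]) = [-4, -4, -4, 2]
  sig7 = concat([2, -4, -4, -4], [2, -4, -4, -4]) = [2, -4, -4, -4, 2, -4, -4, -4]
  sig10 = lenl([2, -4, -4, -4, 2, -4, -4, -4]) = 8
  sig11 = sortl([-4, -4, -4, 2]) = [-4, -4, -4, 2]
  sig12 = lenl([2, -4, -4, -4, 2, -4, -4, -4]) = 8
  sig13 = min2(8, 8) = 8
  sig27 = lenl([-4, -4, -4, 2]) = 4
  sig30 = add(8, 4) = 12

Propagation after the edit:
  sig5: runs — src1 [2, -4, -4, -4]->[1, 1, -2]; result [-2, 1, 1].
  sig7: runs — src1 [2, -4, -4, -4]->[1, 1, -2]; src1 [2, -4, -4, -4]->[1, 1, -2]; result [1, 1, -2, 1, 1, -2].
  sig10: runs — sig7 [2, -4, -4, -4, 2, -4, -4, -4]->[1, 1, -2, 1, 1, -2]; result 6.
  sig11: runs — sig5 [-4, -4, -4, 2]->[-2, 1, 1]; result [-2, 1, 1].
  sig12: runs — sig7 [2, -4, -4, -4, 2, -4, -4, -4]->[1, 1, -2, 1, 1, -2]; result 6.
  sig13: runs — sig10 8->6; sig12 8->6; result 6.
  sig27: runs — sig11 [-4, -4, -4, 2]->[-2, 1, 1]; result 3.
  sig30: runs — sig13 8->6; sig27 4->3; result 9.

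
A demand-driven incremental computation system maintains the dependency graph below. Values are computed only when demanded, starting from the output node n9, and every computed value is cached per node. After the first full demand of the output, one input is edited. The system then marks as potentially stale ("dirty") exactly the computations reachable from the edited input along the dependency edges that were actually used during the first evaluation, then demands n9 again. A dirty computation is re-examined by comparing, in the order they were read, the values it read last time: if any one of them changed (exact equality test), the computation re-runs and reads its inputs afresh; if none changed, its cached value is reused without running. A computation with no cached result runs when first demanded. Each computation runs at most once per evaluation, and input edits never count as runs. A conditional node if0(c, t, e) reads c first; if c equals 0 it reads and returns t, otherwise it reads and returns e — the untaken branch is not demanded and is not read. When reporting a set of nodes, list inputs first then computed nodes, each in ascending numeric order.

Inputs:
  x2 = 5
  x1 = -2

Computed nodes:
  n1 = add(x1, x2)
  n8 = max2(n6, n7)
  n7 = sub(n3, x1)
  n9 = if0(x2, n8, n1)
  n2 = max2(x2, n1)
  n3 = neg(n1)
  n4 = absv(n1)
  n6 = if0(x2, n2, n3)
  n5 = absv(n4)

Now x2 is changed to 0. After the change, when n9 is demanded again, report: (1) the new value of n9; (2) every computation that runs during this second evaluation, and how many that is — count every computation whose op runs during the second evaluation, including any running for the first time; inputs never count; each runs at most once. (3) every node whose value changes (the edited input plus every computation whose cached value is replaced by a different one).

First evaluation (everything demanded from the output):
  n1 = add(-2, 5) = 3
  n9 = if0(x2=5 -> else branch n1) = 3

Propagation after the edit:
  n1: runs — x2 5->0; result -2.
  n2: demanded for the first time — runs, produces 0.
  n3: demanded for the first time — runs, produces 2.
  n6: demanded for the first time — runs, produces 0.
  n7: demanded for the first time — runs, produces 4.
  n8: demanded for the first time — runs, produces 4.
  n9: runs — x2 5->0; n1 3->-2; result 4.

Key observation: a condition flipped, so demand reaches new nodes — n2, n3, n6, n7, n8 run for the first time.

New value of n9: 4.
Computations that run: n1, n2, n3, n6, n7, n8, n9 — 7 in total.
Values that change: x2, n1, n9.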